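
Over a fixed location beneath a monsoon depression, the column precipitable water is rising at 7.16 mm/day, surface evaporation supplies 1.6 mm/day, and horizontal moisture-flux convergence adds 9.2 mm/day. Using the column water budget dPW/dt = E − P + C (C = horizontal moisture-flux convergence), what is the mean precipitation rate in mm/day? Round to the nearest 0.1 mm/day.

dPW/dt = +7.16 mm/day.
P = E + C − dPW/dt = 1.6 + (9.2) − (+7.16) = 3.6 mm/day.

P ≈ 3.6 mm/day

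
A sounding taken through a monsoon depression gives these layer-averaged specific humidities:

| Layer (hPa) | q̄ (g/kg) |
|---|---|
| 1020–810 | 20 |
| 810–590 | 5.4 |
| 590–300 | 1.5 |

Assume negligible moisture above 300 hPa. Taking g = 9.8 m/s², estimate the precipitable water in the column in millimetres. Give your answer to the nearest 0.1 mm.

PW ≈ 59.4 mm

Precipitable water is the column-integrated vapour mass per unit area: PW = (1/g) Σ q̄ Δp, with q in kg/kg and Δp in Pa (1 kg/m² of water = 1 mm).
Layer 1020–810 hPa: Δp = 210 hPa = 21000 Pa, q̄ = 0.02 kg/kg → 0.02 × 21000 / 9.8 = 42.86 mm
Layer 810–590 hPa: Δp = 220 hPa = 22000 Pa, q̄ = 0.0054 kg/kg → 0.0054 × 22000 / 9.8 = 12.12 mm
Layer 590–300 hPa: Δp = 290 hPa = 29000 Pa, q̄ = 0.0015 kg/kg → 0.0015 × 29000 / 9.8 = 4.44 mm
PW = 42.86 + 12.12 + 4.44 = 59.42 ≈ 59.4 mm.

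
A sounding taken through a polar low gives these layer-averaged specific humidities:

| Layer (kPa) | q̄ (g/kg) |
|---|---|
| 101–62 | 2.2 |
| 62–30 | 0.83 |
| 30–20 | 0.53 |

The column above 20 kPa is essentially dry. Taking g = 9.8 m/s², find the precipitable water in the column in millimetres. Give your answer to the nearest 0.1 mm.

Precipitable water is the column-integrated vapour mass per unit area: PW = (1/g) Σ q̄ Δp, with q in kg/kg and Δp in Pa (1 kg/m² of water = 1 mm).
Layer 101–62 kPa: Δp = 390 hPa = 39000 Pa, q̄ = 0.0022 kg/kg → 0.0022 × 39000 / 9.8 = 8.76 mm
Layer 62–30 kPa: Δp = 320 hPa = 32000 Pa, q̄ = 0.00083 kg/kg → 0.00083 × 32000 / 9.8 = 2.71 mm
Layer 30–20 kPa: Δp = 100 hPa = 10000 Pa, q̄ = 0.00053 kg/kg → 0.00053 × 10000 / 9.8 = 0.54 mm
PW = 8.76 + 2.71 + 0.54 = 12.01 ≈ 12.0 mm.

PW ≈ 12.0 mm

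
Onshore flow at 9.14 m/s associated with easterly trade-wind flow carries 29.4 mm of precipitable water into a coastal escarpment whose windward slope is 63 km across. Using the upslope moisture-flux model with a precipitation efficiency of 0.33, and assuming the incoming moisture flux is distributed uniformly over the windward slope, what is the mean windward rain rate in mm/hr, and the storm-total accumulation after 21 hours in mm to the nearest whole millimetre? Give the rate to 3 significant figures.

R ≈ 5.07 mm/hr; total ≈ 106 mm

Incoming column moisture flux per unit ridge length: F = V × PW = 9.14 × 29.4 = 268.716 mm·m/s.
Spread over the 63 km slope with efficiency ε = 0.33: R = ε·F/W = 0.33 × 268.716 / 63000 m = 1.408e-03 mm/s.
R = 1.408e-03 × 3600 = 5.07 mm/hr.
Over 21 h: total = 5.07 × 21 = 106.47 ≈ 106 mm.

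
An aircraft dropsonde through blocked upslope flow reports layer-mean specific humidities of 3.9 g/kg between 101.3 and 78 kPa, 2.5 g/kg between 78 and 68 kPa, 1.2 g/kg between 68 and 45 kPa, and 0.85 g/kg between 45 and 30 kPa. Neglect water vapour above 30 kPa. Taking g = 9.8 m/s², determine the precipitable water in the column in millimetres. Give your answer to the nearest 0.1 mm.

Precipitable water is the column-integrated vapour mass per unit area: PW = (1/g) Σ q̄ Δp, with q in kg/kg and Δp in Pa (1 kg/m² of water = 1 mm).
Layer 101.3–78 kPa: Δp = 233 hPa = 23300 Pa, q̄ = 0.0039 kg/kg → 0.0039 × 23300 / 9.8 = 9.27 mm
Layer 78–68 kPa: Δp = 100 hPa = 10000 Pa, q̄ = 0.0025 kg/kg → 0.0025 × 10000 / 9.8 = 2.55 mm
Layer 68–45 kPa: Δp = 230 hPa = 23000 Pa, q̄ = 0.0012 kg/kg → 0.0012 × 23000 / 9.8 = 2.82 mm
Layer 45–30 kPa: Δp = 150 hPa = 15000 Pa, q̄ = 0.00085 kg/kg → 0.00085 × 15000 / 9.8 = 1.30 mm
PW = 9.27 + 2.55 + 2.82 + 1.30 = 15.94 ≈ 15.9 mm.

PW ≈ 15.9 mm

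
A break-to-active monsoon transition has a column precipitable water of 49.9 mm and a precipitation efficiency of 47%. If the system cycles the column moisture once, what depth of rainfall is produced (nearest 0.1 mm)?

rainfall ≈ 23.5 mm

Rainfall = ε × PW = 0.47 × 49.9 = 23.5 mm.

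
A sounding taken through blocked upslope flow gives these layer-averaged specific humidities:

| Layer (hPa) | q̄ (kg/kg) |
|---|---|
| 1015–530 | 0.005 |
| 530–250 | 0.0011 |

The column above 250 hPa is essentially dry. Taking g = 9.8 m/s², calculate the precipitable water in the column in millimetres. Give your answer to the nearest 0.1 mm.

Precipitable water is the column-integrated vapour mass per unit area: PW = (1/g) Σ q̄ Δp, with q in kg/kg and Δp in Pa (1 kg/m² of water = 1 mm).
Layer 1015–530 hPa: Δp = 485 hPa = 48500 Pa, q̄ = 0.005 kg/kg → 0.005 × 48500 / 9.8 = 24.74 mm
Layer 530–250 hPa: Δp = 280 hPa = 28000 Pa, q̄ = 0.0011 kg/kg → 0.0011 × 28000 / 9.8 = 3.14 mm
PW = 24.74 + 3.14 = 27.88 ≈ 27.9 mm.

PW ≈ 27.9 mm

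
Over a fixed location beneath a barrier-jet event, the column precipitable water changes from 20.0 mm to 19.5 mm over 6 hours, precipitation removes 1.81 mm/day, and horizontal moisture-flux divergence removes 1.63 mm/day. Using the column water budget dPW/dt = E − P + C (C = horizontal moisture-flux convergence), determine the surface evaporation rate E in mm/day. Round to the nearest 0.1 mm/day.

dPW/dt = (19.5 − 20.0) mm / (6/24 day) = -2.000 mm/day.
E = dPW/dt + P − C = (-2.000) + 1.81 − (-1.63) = 1.4 mm/day.

E ≈ 1.4 mm/day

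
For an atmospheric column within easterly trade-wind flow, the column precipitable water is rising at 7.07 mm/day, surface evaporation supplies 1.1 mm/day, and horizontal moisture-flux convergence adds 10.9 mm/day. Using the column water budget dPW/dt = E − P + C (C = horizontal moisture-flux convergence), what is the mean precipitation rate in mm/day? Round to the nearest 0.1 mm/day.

P ≈ 4.9 mm/day

dPW/dt = +7.07 mm/day.
P = E + C − dPW/dt = 1.1 + (10.9) − (+7.07) = 4.9 mm/day.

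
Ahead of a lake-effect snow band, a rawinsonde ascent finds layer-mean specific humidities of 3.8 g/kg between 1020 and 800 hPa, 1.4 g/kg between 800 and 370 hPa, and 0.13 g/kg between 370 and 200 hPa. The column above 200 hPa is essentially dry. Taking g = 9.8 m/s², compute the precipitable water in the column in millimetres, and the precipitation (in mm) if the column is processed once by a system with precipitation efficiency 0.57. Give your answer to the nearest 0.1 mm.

Precipitable water is the column-integrated vapour mass per unit area: PW = (1/g) Σ q̄ Δp, with q in kg/kg and Δp in Pa (1 kg/m² of water = 1 mm).
Layer 1020–800 hPa: Δp = 220 hPa = 22000 Pa, q̄ = 0.0038 kg/kg → 0.0038 × 22000 / 9.8 = 8.53 mm
Layer 800–370 hPa: Δp = 430 hPa = 43000 Pa, q̄ = 0.0014 kg/kg → 0.0014 × 43000 / 9.8 = 6.14 mm
Layer 370–200 hPa: Δp = 170 hPa = 17000 Pa, q̄ = 0.00013 kg/kg → 0.00013 × 17000 / 9.8 = 0.23 mm
PW = 8.53 + 6.14 + 0.23 = 14.90 ≈ 14.9 mm.
Precipitation = ε × PW = 0.57 × 14.9 = 8.5 mm.

PW ≈ 14.9 mm; precipitation ≈ 8.5 mm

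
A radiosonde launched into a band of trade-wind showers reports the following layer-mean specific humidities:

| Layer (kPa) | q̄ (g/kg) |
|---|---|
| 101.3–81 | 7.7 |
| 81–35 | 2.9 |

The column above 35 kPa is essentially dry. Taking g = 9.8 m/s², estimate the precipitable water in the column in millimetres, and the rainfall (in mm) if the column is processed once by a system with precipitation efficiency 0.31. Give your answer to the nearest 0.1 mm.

PW ≈ 29.6 mm; rainfall ≈ 9.2 mm

Precipitable water is the column-integrated vapour mass per unit area: PW = (1/g) Σ q̄ Δp, with q in kg/kg and Δp in Pa (1 kg/m² of water = 1 mm).
Layer 101.3–81 kPa: Δp = 203 hPa = 20300 Pa, q̄ = 0.0077 kg/kg → 0.0077 × 20300 / 9.8 = 15.95 mm
Layer 81–35 kPa: Δp = 460 hPa = 46000 Pa, q̄ = 0.0029 kg/kg → 0.0029 × 46000 / 9.8 = 13.61 mm
PW = 15.95 + 13.61 = 29.56 ≈ 29.6 mm.
Rainfall = ε × PW = 0.31 × 29.6 = 9.2 mm.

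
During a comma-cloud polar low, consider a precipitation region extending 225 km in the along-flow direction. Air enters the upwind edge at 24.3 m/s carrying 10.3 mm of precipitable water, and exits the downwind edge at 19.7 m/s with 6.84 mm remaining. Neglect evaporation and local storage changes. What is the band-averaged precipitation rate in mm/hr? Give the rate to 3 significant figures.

Column moisture flux per unit crosswind length is F = V × PW.
Inflow: F_in = 24.3 × 10.3 = 250.29 mm·m/s
Outflow: F_out = 19.7 × 6.84 = 134.748 mm·m/s
Steady-state rate R = (F_in − F_out)/L = (250.29 − 134.748) / 225000 m = 5.135e-04 mm/s.
R = 5.135e-04 × 3600 = 1.85 mm/hr.

R ≈ 1.85 mm/hr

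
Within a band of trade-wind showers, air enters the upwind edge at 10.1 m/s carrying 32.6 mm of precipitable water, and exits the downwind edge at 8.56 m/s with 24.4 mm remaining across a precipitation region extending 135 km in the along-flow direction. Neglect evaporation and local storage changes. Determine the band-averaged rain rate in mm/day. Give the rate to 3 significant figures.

R ≈ 77.1 mm/day

Column moisture flux per unit crosswind length is F = V × PW.
Inflow: F_in = 10.1 × 32.6 = 329.26 mm·m/s
Outflow: F_out = 8.56 × 24.4 = 208.864 mm·m/s
Steady-state rate R = (F_in − F_out)/L = (329.26 − 208.864) / 135000 m = 8.918e-04 mm/s.
R = 8.918e-04 × 3600 × 24 = 77.1 mm/day.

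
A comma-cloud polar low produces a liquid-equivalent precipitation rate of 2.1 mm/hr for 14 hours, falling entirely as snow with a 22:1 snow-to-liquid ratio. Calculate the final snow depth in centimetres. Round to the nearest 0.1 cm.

snow depth ≈ 64.7 cm

Liquid-equivalent depth = 2.1 × 14 = 29.4 mm.
Snow depth = 29.4 mm × 22 = 646.8 mm = 64.7 cm.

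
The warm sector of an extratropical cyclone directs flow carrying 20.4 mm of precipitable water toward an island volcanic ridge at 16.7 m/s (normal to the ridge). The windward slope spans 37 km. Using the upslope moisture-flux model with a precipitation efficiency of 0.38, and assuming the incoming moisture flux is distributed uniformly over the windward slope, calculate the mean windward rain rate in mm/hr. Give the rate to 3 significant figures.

Incoming column moisture flux per unit ridge length: F = V × PW = 16.7 × 20.4 = 340.68 mm·m/s.
Spread over the 37 km slope with efficiency ε = 0.38: R = ε·F/W = 0.38 × 340.68 / 37000 m = 3.499e-03 mm/s.
R = 3.499e-03 × 3600 = 12.6 mm/hr.

R ≈ 12.6 mm/hr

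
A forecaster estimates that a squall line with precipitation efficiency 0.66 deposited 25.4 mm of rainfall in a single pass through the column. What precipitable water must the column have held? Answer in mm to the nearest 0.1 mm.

PW ≈ 38.5 mm

PW = rainfall / ε = 25.4 / 0.66 = 38.5 mm.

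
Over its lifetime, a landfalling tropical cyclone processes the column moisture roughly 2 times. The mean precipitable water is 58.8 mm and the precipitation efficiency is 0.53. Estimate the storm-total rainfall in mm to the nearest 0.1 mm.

Each cycle deposits ε × PW = 0.53 × 58.8 = 31.164 mm.
Over 2 cycles: 2 × 31.164 = 62.3 mm.

rainfall ≈ 62.3 mm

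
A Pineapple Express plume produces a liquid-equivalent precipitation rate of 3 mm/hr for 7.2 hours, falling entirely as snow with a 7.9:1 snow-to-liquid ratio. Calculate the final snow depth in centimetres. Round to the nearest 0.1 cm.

snow depth ≈ 17.1 cm

Liquid-equivalent depth = 3 × 7.2 = 21.6 mm.
Snow depth = 21.6 mm × 7.9 = 170.64 mm = 17.1 cm.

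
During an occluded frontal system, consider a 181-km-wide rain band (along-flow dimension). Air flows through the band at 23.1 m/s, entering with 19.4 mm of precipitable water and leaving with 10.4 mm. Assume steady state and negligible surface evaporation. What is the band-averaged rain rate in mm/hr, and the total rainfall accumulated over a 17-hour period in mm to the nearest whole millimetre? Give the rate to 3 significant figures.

Column moisture flux per unit crosswind length is F = V × PW.
Inflow: F_in = 23.1 × 19.4 = 448.14 mm·m/s
Outflow: F_out = 23.1 × 10.4 = 240.24 mm·m/s
Steady-state rate R = (F_in − F_out)/L = (448.14 − 240.24) / 181000 m = 1.149e-03 mm/s.
R = 1.149e-03 × 3600 = 4.14 mm/hr.
Over 17 h: total = 4.14 × 17 = 70.38 ≈ 70 mm.

R ≈ 4.14 mm/hr; total ≈ 70 mm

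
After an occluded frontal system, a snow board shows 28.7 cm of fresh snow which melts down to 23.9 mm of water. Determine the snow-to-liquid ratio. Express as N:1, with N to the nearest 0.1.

Ratio = snow depth / SWE = 287 mm / 23.9 mm = 12.0, i.e. 12.0:1.

ratio ≈ 12.0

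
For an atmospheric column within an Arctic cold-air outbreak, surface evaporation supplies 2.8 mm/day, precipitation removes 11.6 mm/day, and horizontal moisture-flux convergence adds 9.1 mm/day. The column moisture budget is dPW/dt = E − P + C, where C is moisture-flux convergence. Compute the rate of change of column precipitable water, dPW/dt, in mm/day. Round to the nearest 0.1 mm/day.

dPW/dt = E − P + C = 2.8 − 11.6 + (9.1) = 0.3 mm/day.

dPW/dt ≈ 0.3 mm/day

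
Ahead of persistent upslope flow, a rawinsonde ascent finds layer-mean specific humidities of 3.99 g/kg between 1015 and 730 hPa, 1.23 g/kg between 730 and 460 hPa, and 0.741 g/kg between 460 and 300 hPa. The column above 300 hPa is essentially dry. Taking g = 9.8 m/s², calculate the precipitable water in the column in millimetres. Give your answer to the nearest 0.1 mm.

PW ≈ 16.2 mm

Precipitable water is the column-integrated vapour mass per unit area: PW = (1/g) Σ q̄ Δp, with q in kg/kg and Δp in Pa (1 kg/m² of water = 1 mm).
Layer 1015–730 hPa: Δp = 285 hPa = 28500 Pa, q̄ = 0.00399 kg/kg → 0.00399 × 28500 / 9.8 = 11.60 mm
Layer 730–460 hPa: Δp = 270 hPa = 27000 Pa, q̄ = 0.00123 kg/kg → 0.00123 × 27000 / 9.8 = 3.39 mm
Layer 460–300 hPa: Δp = 160 hPa = 16000 Pa, q̄ = 0.000741 kg/kg → 0.000741 × 16000 / 9.8 = 1.21 mm
PW = 11.60 + 3.39 + 1.21 = 16.20 ≈ 16.2 mm.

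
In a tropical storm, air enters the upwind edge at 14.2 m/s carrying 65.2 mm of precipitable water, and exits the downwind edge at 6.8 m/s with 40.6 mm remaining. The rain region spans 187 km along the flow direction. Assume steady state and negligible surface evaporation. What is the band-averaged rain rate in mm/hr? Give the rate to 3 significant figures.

Column moisture flux per unit crosswind length is F = V × PW.
Inflow: F_in = 14.2 × 65.2 = 925.84 mm·m/s
Outflow: F_out = 6.8 × 40.6 = 276.08 mm·m/s
Steady-state rate R = (F_in − F_out)/L = (925.84 − 276.08) / 187000 m = 3.475e-03 mm/s.
R = 3.475e-03 × 3600 = 12.5 mm/hr.

R ≈ 12.5 mm/hr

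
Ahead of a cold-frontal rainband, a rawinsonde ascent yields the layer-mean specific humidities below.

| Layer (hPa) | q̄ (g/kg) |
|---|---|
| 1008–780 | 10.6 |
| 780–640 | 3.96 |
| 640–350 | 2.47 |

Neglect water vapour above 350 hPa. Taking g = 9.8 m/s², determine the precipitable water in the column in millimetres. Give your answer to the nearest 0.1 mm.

Precipitable water is the column-integrated vapour mass per unit area: PW = (1/g) Σ q̄ Δp, with q in kg/kg and Δp in Pa (1 kg/m² of water = 1 mm).
Layer 1008–780 hPa: Δp = 228 hPa = 22800 Pa, q̄ = 0.0106 kg/kg → 0.0106 × 22800 / 9.8 = 24.66 mm
Layer 780–640 hPa: Δp = 140 hPa = 14000 Pa, q̄ = 0.00396 kg/kg → 0.00396 × 14000 / 9.8 = 5.66 mm
Layer 640–350 hPa: Δp = 290 hPa = 29000 Pa, q̄ = 0.00247 kg/kg → 0.00247 × 29000 / 9.8 = 7.31 mm
PW = 24.66 + 5.66 + 7.31 = 37.63 ≈ 37.6 mm.

PW ≈ 37.6 mm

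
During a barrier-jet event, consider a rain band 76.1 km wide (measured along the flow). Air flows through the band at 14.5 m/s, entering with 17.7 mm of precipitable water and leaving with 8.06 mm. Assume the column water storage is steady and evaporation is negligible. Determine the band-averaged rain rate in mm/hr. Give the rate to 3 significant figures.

R ≈ 6.61 mm/hr

Column moisture flux per unit crosswind length is F = V × PW.
Inflow: F_in = 14.5 × 17.7 = 256.65 mm·m/s
Outflow: F_out = 14.5 × 8.06 = 116.87 mm·m/s
Steady-state rate R = (F_in − F_out)/L = (256.65 − 116.87) / 76100 m = 1.837e-03 mm/s.
R = 1.837e-03 × 3600 = 6.61 mm/hr.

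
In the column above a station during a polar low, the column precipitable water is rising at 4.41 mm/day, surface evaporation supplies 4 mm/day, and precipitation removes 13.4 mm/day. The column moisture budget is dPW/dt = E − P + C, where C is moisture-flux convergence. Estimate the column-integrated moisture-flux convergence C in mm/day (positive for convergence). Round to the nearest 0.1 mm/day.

dPW/dt = +4.41 mm/day.
C = dPW/dt − E + P = (+4.41) − 4 + 13.4 = 13.8 mm/day.

C ≈ 13.8 mm/day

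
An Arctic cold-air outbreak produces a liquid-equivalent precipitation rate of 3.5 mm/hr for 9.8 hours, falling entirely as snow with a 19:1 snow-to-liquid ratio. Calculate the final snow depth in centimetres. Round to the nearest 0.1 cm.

Liquid-equivalent depth = 3.5 × 9.8 = 34.3 mm.
Snow depth = 34.3 mm × 19 = 651.7 mm = 65.2 cm.

snow depth ≈ 65.2 cm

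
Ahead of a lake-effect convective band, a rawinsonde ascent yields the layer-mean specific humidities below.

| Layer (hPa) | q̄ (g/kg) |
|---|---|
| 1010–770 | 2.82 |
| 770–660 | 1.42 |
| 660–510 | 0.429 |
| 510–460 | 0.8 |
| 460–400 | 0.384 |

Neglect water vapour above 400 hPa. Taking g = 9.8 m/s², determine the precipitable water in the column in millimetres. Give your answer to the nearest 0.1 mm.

PW ≈ 9.8 mm

Precipitable water is the column-integrated vapour mass per unit area: PW = (1/g) Σ q̄ Δp, with q in kg/kg and Δp in Pa (1 kg/m² of water = 1 mm).
Layer 1010–770 hPa: Δp = 240 hPa = 24000 Pa, q̄ = 0.00282 kg/kg → 0.00282 × 24000 / 9.8 = 6.91 mm
Layer 770–660 hPa: Δp = 110 hPa = 11000 Pa, q̄ = 0.00142 kg/kg → 0.00142 × 11000 / 9.8 = 1.59 mm
Layer 660–510 hPa: Δp = 150 hPa = 15000 Pa, q̄ = 0.000429 kg/kg → 0.000429 × 15000 / 9.8 = 0.66 mm
Layer 510–460 hPa: Δp = 50 hPa = 5000 Pa, q̄ = 0.0008 kg/kg → 0.0008 × 5000 / 9.8 = 0.41 mm
Layer 460–400 hPa: Δp = 60 hPa = 6000 Pa, q̄ = 0.000384 kg/kg → 0.000384 × 6000 / 9.8 = 0.24 mm
PW = 6.91 + 1.59 + 0.66 + 0.41 + 0.24 = 9.81 ≈ 9.8 mm.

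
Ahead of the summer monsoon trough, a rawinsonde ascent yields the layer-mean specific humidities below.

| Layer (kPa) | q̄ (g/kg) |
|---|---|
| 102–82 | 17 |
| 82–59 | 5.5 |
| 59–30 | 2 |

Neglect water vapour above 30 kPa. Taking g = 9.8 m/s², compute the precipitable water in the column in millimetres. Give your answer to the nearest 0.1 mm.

Precipitable water is the column-integrated vapour mass per unit area: PW = (1/g) Σ q̄ Δp, with q in kg/kg and Δp in Pa (1 kg/m² of water = 1 mm).
Layer 102–82 kPa: Δp = 200 hPa = 20000 Pa, q̄ = 0.017 kg/kg → 0.017 × 20000 / 9.8 = 34.69 mm
Layer 82–59 kPa: Δp = 230 hPa = 23000 Pa, q̄ = 0.0055 kg/kg → 0.0055 × 23000 / 9.8 = 12.91 mm
Layer 59–30 kPa: Δp = 290 hPa = 29000 Pa, q̄ = 0.002 kg/kg → 0.002 × 29000 / 9.8 = 5.92 mm
PW = 34.69 + 12.91 + 5.92 = 53.52 ≈ 53.5 mm.

PW ≈ 53.5 mm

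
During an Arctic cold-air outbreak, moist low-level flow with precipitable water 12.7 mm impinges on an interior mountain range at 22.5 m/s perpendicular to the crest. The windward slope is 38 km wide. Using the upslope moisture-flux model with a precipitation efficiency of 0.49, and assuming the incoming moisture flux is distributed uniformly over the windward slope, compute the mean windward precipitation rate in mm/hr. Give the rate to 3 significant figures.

R ≈ 13.3 mm/hr

Incoming column moisture flux per unit ridge length: F = V × PW = 22.5 × 12.7 = 285.75 mm·m/s.
Spread over the 38 km slope with efficiency ε = 0.49: R = ε·F/W = 0.49 × 285.75 / 38000 m = 3.685e-03 mm/s.
R = 3.685e-03 × 3600 = 13.3 mm/hr.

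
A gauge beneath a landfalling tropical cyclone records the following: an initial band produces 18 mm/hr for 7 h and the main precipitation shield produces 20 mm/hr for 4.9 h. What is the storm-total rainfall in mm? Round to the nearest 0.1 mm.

Total = Σ Rᵢ Δtᵢ = 18 × 7 + 20 × 4.9
      = 126 + 98 = 224.0 mm.

total ≈ 224.0 mm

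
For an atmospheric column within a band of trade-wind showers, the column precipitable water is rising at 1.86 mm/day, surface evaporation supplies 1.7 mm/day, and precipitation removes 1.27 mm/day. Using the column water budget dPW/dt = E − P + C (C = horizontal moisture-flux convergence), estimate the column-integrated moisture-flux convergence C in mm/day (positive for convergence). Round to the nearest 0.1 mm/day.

dPW/dt = +1.86 mm/day.
C = dPW/dt − E + P = (+1.86) − 1.7 + 1.27 = 1.4 mm/day.

C ≈ 1.4 mm/day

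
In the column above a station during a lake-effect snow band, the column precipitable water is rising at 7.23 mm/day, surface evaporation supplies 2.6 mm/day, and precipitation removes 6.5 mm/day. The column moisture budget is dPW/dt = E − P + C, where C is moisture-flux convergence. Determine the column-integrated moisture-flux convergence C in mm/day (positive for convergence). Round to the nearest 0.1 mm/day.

C ≈ 11.1 mm/day

dPW/dt = +7.23 mm/day.
C = dPW/dt − E + P = (+7.23) − 2.6 + 6.5 = 11.1 mm/day.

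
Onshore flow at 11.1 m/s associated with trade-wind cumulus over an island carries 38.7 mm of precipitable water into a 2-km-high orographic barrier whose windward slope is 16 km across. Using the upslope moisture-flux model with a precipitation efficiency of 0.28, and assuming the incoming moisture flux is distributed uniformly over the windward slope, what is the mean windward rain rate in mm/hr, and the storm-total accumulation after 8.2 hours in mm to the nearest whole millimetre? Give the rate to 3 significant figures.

R ≈ 27.1 mm/hr; total ≈ 222 mm

Incoming column moisture flux per unit ridge length: F = V × PW = 11.1 × 38.7 = 429.57 mm·m/s.
Spread over the 16 km slope with efficiency ε = 0.28: R = ε·F/W = 0.28 × 429.57 / 16000 m = 7.517e-03 mm/s.
R = 7.517e-03 × 3600 = 27.1 mm/hr.
Over 8.2 h: total = 27.1 × 8.2 = 222.22 ≈ 222 mm.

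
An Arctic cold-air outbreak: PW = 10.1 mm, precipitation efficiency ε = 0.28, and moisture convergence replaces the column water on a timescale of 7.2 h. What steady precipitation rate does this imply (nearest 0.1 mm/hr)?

R ≈ 0.4 mm/hr

Each overturning extracts ε × PW = 0.28 × 10.1 = 2.828 mm.
Rate = ε·PW / τ = 2.828 / 7.2 h = 0.4 mm/hr.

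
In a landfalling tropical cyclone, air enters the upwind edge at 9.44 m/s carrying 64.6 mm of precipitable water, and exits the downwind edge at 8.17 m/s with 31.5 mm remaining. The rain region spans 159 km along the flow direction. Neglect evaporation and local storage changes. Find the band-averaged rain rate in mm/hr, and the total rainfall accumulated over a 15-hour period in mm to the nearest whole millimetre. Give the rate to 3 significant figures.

Column moisture flux per unit crosswind length is F = V × PW.
Inflow: F_in = 9.44 × 64.6 = 609.824 mm·m/s
Outflow: F_out = 8.17 × 31.5 = 257.355 mm·m/s
Steady-state rate R = (F_in − F_out)/L = (609.824 − 257.355) / 159000 m = 2.217e-03 mm/s.
R = 2.217e-03 × 3600 = 7.98 mm/hr.
Over 15 h: total = 7.98 × 15 = 119.7 ≈ 120 mm.

R ≈ 7.98 mm/hr; total ≈ 120 mm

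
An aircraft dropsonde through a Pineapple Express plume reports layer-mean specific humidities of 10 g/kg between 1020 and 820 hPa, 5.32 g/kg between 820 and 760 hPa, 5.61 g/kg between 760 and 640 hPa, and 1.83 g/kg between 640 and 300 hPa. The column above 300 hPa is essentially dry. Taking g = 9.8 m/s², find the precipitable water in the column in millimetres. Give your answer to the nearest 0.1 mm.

PW ≈ 36.9 mm

Precipitable water is the column-integrated vapour mass per unit area: PW = (1/g) Σ q̄ Δp, with q in kg/kg and Δp in Pa (1 kg/m² of water = 1 mm).
Layer 1020–820 hPa: Δp = 200 hPa = 20000 Pa, q̄ = 0.01 kg/kg → 0.01 × 20000 / 9.8 = 20.41 mm
Layer 820–760 hPa: Δp = 60 hPa = 6000 Pa, q̄ = 0.00532 kg/kg → 0.00532 × 6000 / 9.8 = 3.26 mm
Layer 760–640 hPa: Δp = 120 hPa = 12000 Pa, q̄ = 0.00561 kg/kg → 0.00561 × 12000 / 9.8 = 6.87 mm
Layer 640–300 hPa: Δp = 340 hPa = 34000 Pa, q̄ = 0.00183 kg/kg → 0.00183 × 34000 / 9.8 = 6.35 mm
PW = 20.41 + 3.26 + 6.87 + 6.35 = 36.89 ≈ 36.9 mm.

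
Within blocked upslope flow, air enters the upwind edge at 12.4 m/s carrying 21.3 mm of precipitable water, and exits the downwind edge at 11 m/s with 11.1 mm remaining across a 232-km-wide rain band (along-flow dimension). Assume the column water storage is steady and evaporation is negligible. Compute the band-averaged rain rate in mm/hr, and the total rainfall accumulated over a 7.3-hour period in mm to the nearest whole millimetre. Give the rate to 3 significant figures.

Column moisture flux per unit crosswind length is F = V × PW.
Inflow: F_in = 12.4 × 21.3 = 264.12 mm·m/s
Outflow: F_out = 11 × 11.1 = 122.1 mm·m/s
Steady-state rate R = (F_in − F_out)/L = (264.12 − 122.1) / 232000 m = 6.122e-04 mm/s.
R = 6.122e-04 × 3600 = 2.20 mm/hr.
Over 7.3 h: total = 2.20 × 7.3 = 16.06 ≈ 16 mm.

R ≈ 2.20 mm/hr; total ≈ 16 mm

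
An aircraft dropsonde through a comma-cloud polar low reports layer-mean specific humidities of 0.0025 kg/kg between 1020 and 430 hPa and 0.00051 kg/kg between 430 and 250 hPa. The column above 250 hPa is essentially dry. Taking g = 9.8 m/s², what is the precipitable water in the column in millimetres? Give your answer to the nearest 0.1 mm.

Precipitable water is the column-integrated vapour mass per unit area: PW = (1/g) Σ q̄ Δp, with q in kg/kg and Δp in Pa (1 kg/m² of water = 1 mm).
Layer 1020–430 hPa: Δp = 590 hPa = 59000 Pa, q̄ = 0.0025 kg/kg → 0.0025 × 59000 / 9.8 = 15.05 mm
Layer 430–250 hPa: Δp = 180 hPa = 18000 Pa, q̄ = 0.00051 kg/kg → 0.00051 × 18000 / 9.8 = 0.94 mm
PW = 15.05 + 0.94 = 15.99 ≈ 16.0 mm.

PW ≈ 16.0 mm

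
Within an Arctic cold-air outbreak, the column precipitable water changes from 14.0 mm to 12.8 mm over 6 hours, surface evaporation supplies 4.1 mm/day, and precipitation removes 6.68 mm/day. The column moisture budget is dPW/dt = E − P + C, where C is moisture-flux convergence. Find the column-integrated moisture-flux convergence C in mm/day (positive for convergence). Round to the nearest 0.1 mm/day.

C ≈ -2.2 mm/day

dPW/dt = (12.8 − 14.0) mm / (6/24 day) = -4.800 mm/day.
C = dPW/dt − E + P = (-4.800) − 4.1 + 6.68 = -2.2 mm/day.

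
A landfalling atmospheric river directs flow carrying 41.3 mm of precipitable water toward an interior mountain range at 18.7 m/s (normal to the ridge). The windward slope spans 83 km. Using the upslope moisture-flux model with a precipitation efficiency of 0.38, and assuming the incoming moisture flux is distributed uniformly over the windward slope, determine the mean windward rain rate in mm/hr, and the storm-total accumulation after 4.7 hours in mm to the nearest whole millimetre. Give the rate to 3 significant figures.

R ≈ 12.7 mm/hr; total ≈ 60 mm

Incoming column moisture flux per unit ridge length: F = V × PW = 18.7 × 41.3 = 772.31 mm·m/s.
Spread over the 83 km slope with efficiency ε = 0.38: R = ε·F/W = 0.38 × 772.31 / 83000 m = 3.536e-03 mm/s.
R = 3.536e-03 × 3600 = 12.7 mm/hr.
Over 4.7 h: total = 12.7 × 4.7 = 59.69 ≈ 60 mm.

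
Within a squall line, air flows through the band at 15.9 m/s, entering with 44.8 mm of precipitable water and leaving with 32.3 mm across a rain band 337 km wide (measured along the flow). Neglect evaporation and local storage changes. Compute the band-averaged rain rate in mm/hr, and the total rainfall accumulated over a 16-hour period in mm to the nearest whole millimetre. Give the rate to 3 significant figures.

R ≈ 2.12 mm/hr; total ≈ 34 mm

Column moisture flux per unit crosswind length is F = V × PW.
Inflow: F_in = 15.9 × 44.8 = 712.32 mm·m/s
Outflow: F_out = 15.9 × 32.3 = 513.57 mm·m/s
Steady-state rate R = (F_in − F_out)/L = (712.32 − 513.57) / 337000 m = 5.898e-04 mm/s.
R = 5.898e-04 × 3600 = 2.12 mm/hr.
Over 16 h: total = 2.12 × 16 = 33.92 ≈ 34 mm.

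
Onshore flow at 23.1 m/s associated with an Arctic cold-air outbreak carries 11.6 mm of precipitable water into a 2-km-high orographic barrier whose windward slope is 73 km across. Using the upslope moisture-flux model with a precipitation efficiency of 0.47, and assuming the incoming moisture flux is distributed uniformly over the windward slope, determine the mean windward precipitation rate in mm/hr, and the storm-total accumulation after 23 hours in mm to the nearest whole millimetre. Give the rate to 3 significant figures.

R ≈ 6.21 mm/hr; total ≈ 143 mm

Incoming column moisture flux per unit ridge length: F = V × PW = 23.1 × 11.6 = 267.96 mm·m/s.
Spread over the 73 km slope with efficiency ε = 0.47: R = ε·F/W = 0.47 × 267.96 / 73000 m = 1.725e-03 mm/s.
R = 1.725e-03 × 3600 = 6.21 mm/hr.
Over 23 h: total = 6.21 × 23 = 142.83 ≈ 143 mm.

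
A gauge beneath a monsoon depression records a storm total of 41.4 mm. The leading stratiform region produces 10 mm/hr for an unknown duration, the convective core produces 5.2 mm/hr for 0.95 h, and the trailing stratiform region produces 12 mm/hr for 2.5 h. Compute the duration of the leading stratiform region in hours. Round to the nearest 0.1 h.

Known phases: 5.2 × 0.95 + 12 × 2.5 = 4.94 + 30 = 34.94 mm.
Remaining depth = 41.4 − 34.94 = 6.46 mm.
Duration = 6.46 / 10 = 0.6 h.

duration ≈ 0.6 h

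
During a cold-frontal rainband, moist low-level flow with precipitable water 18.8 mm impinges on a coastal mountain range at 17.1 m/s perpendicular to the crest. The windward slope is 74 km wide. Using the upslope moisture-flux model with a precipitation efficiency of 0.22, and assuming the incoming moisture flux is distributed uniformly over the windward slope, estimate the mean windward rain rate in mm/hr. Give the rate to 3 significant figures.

Incoming column moisture flux per unit ridge length: F = V × PW = 17.1 × 18.8 = 321.48 mm·m/s.
Spread over the 74 km slope with efficiency ε = 0.22: R = ε·F/W = 0.22 × 321.48 / 74000 m = 9.558e-04 mm/s.
R = 9.558e-04 × 3600 = 3.44 mm/hr.

R ≈ 3.44 mm/hr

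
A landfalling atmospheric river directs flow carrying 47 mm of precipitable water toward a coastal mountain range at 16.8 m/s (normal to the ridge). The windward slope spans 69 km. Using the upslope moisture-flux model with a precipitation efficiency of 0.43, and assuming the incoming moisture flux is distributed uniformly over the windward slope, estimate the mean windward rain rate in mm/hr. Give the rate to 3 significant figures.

R ≈ 17.7 mm/hr

Incoming column moisture flux per unit ridge length: F = V × PW = 16.8 × 47 = 789.6 mm·m/s.
Spread over the 69 km slope with efficiency ε = 0.43: R = ε·F/W = 0.43 × 789.6 / 69000 m = 4.921e-03 mm/s.
R = 4.921e-03 × 3600 = 17.7 mm/hr.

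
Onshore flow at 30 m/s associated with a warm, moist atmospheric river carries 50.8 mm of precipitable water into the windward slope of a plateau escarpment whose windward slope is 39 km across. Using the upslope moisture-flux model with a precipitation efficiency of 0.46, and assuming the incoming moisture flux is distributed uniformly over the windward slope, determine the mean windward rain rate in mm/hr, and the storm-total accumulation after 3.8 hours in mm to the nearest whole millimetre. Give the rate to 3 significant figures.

R ≈ 64.7 mm/hr; total ≈ 246 mm

Incoming column moisture flux per unit ridge length: F = V × PW = 30 × 50.8 = 1524 mm·m/s.
Spread over the 39 km slope with efficiency ε = 0.46: R = ε·F/W = 0.46 × 1524 / 39000 m = 1.798e-02 mm/s.
R = 1.798e-02 × 3600 = 64.7 mm/hr.
Over 3.8 h: total = 64.7 × 3.8 = 245.86 ≈ 246 mm.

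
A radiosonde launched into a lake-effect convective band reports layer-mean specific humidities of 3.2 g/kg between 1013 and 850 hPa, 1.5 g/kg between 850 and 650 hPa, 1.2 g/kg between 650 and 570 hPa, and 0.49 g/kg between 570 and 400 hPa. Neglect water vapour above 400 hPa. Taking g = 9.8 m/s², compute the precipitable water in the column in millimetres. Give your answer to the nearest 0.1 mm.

Precipitable water is the column-integrated vapour mass per unit area: PW = (1/g) Σ q̄ Δp, with q in kg/kg and Δp in Pa (1 kg/m² of water = 1 mm).
Layer 1013–850 hPa: Δp = 163 hPa = 16300 Pa, q̄ = 0.0032 kg/kg → 0.0032 × 16300 / 9.8 = 5.32 mm
Layer 850–650 hPa: Δp = 200 hPa = 20000 Pa, q̄ = 0.0015 kg/kg → 0.0015 × 20000 / 9.8 = 3.06 mm
Layer 650–570 hPa: Δp = 80 hPa = 8000 Pa, q̄ = 0.0012 kg/kg → 0.0012 × 8000 / 9.8 = 0.98 mm
Layer 570–400 hPa: Δp = 170 hPa = 17000 Pa, q̄ = 0.00049 kg/kg → 0.00049 × 17000 / 9.8 = 0.85 mm
PW = 5.32 + 3.06 + 0.98 + 0.85 = 10.21 ≈ 10.2 mm.

PW ≈ 10.2 mm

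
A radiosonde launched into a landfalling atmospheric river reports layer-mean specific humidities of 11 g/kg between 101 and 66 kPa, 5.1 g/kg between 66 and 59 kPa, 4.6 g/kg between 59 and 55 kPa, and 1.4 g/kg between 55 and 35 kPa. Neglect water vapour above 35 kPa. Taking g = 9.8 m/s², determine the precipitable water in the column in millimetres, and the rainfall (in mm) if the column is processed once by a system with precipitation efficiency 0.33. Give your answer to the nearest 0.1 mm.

PW ≈ 47.7 mm; rainfall ≈ 15.7 mm

Precipitable water is the column-integrated vapour mass per unit area: PW = (1/g) Σ q̄ Δp, with q in kg/kg and Δp in Pa (1 kg/m² of water = 1 mm).
Layer 101–66 kPa: Δp = 350 hPa = 35000 Pa, q̄ = 0.011 kg/kg → 0.011 × 35000 / 9.8 = 39.29 mm
Layer 66–59 kPa: Δp = 70 hPa = 7000 Pa, q̄ = 0.0051 kg/kg → 0.0051 × 7000 / 9.8 = 3.64 mm
Layer 59–55 kPa: Δp = 40 hPa = 4000 Pa, q̄ = 0.0046 kg/kg → 0.0046 × 4000 / 9.8 = 1.88 mm
Layer 55–35 kPa: Δp = 200 hPa = 20000 Pa, q̄ = 0.0014 kg/kg → 0.0014 × 20000 / 9.8 = 2.86 mm
PW = 39.29 + 3.64 + 1.88 + 2.86 = 47.67 ≈ 47.7 mm.
Rainfall = ε × PW = 0.33 × 47.7 = 15.7 mm.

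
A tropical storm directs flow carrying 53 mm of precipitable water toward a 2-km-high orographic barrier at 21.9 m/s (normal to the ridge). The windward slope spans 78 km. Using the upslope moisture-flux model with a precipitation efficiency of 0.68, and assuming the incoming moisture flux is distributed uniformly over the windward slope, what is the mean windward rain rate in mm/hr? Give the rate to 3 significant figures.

Incoming column moisture flux per unit ridge length: F = V × PW = 21.9 × 53 = 1160.7 mm·m/s.
Spread over the 78 km slope with efficiency ε = 0.68: R = ε·F/W = 0.68 × 1160.7 / 78000 m = 1.012e-02 mm/s.
R = 1.012e-02 × 3600 = 36.4 mm/hr.

R ≈ 36.4 mm/hr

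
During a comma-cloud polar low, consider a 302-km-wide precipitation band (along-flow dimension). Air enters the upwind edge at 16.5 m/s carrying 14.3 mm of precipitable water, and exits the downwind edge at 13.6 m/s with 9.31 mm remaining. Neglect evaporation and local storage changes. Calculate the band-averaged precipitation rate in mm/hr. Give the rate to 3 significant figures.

Column moisture flux per unit crosswind length is F = V × PW.
Inflow: F_in = 16.5 × 14.3 = 235.95 mm·m/s
Outflow: F_out = 13.6 × 9.31 = 126.616 mm·m/s
Steady-state rate R = (F_in − F_out)/L = (235.95 − 126.616) / 302000 m = 3.620e-04 mm/s.
R = 3.620e-04 × 3600 = 1.30 mm/hr.

R ≈ 1.30 mm/hr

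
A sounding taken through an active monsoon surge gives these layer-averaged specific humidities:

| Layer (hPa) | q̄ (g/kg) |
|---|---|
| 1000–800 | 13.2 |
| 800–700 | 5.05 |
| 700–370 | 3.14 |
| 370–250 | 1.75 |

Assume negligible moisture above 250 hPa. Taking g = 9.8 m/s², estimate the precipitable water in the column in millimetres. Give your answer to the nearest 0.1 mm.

PW ≈ 44.8 mm

Precipitable water is the column-integrated vapour mass per unit area: PW = (1/g) Σ q̄ Δp, with q in kg/kg and Δp in Pa (1 kg/m² of water = 1 mm).
Layer 1000–800 hPa: Δp = 200 hPa = 20000 Pa, q̄ = 0.0132 kg/kg → 0.0132 × 20000 / 9.8 = 26.94 mm
Layer 800–700 hPa: Δp = 100 hPa = 10000 Pa, q̄ = 0.00505 kg/kg → 0.00505 × 10000 / 9.8 = 5.15 mm
Layer 700–370 hPa: Δp = 330 hPa = 33000 Pa, q̄ = 0.00314 kg/kg → 0.00314 × 33000 / 9.8 = 10.57 mm
Layer 370–250 hPa: Δp = 120 hPa = 12000 Pa, q̄ = 0.00175 kg/kg → 0.00175 × 12000 / 9.8 = 2.14 mm
PW = 26.94 + 5.15 + 10.57 + 2.14 = 44.80 ≈ 44.8 mm.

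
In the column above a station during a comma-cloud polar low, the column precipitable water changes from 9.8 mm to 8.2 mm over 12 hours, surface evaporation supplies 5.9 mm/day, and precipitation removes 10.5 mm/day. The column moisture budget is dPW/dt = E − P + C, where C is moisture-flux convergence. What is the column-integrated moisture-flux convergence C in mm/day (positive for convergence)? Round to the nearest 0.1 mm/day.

dPW/dt = (8.2 − 9.8) mm / (12/24 day) = -3.200 mm/day.
C = dPW/dt − E + P = (-3.200) − 5.9 + 10.5 = 1.4 mm/day.

C ≈ 1.4 mm/day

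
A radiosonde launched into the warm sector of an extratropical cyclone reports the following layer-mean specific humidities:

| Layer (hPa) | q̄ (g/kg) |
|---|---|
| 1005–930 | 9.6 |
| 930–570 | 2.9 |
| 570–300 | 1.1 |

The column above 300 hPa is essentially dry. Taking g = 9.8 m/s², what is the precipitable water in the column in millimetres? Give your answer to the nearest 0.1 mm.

PW ≈ 21.0 mm

Precipitable water is the column-integrated vapour mass per unit area: PW = (1/g) Σ q̄ Δp, with q in kg/kg and Δp in Pa (1 kg/m² of water = 1 mm).
Layer 1005–930 hPa: Δp = 75 hPa = 7500 Pa, q̄ = 0.0096 kg/kg → 0.0096 × 7500 / 9.8 = 7.35 mm
Layer 930–570 hPa: Δp = 360 hPa = 36000 Pa, q̄ = 0.0029 kg/kg → 0.0029 × 36000 / 9.8 = 10.65 mm
Layer 570–300 hPa: Δp = 270 hPa = 27000 Pa, q̄ = 0.0011 kg/kg → 0.0011 × 27000 / 9.8 = 3.03 mm
PW = 7.35 + 10.65 + 3.03 = 21.03 ≈ 21.0 mm.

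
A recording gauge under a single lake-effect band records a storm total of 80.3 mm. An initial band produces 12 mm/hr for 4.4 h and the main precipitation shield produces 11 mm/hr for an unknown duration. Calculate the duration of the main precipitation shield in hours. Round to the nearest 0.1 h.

Known phases: 12 × 4.4 = 52.8 mm.
Remaining depth = 80.3 − 52.8 = 27.5 mm.
Duration = 27.5 / 11 = 2.5 h.

duration ≈ 2.5 h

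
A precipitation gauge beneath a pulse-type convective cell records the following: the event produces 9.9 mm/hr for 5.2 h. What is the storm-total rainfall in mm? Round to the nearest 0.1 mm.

total ≈ 51.5 mm

Total = Σ Rᵢ Δtᵢ = 9.9 × 5.2
      = 51.48 = 51.5 mm.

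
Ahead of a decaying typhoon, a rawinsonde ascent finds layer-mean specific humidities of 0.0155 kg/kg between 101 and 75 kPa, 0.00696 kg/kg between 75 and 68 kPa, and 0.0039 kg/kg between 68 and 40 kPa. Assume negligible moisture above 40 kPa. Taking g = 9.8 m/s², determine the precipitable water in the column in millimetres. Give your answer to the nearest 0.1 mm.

Precipitable water is the column-integrated vapour mass per unit area: PW = (1/g) Σ q̄ Δp, with q in kg/kg and Δp in Pa (1 kg/m² of water = 1 mm).
Layer 101–75 kPa: Δp = 260 hPa = 26000 Pa, q̄ = 0.0155 kg/kg → 0.0155 × 26000 / 9.8 = 41.12 mm
Layer 75–68 kPa: Δp = 70 hPa = 7000 Pa, q̄ = 0.00696 kg/kg → 0.00696 × 7000 / 9.8 = 4.97 mm
Layer 68–40 kPa: Δp = 280 hPa = 28000 Pa, q̄ = 0.0039 kg/kg → 0.0039 × 28000 / 9.8 = 11.14 mm
PW = 41.12 + 4.97 + 11.14 = 57.23 ≈ 57.2 mm.

PW ≈ 57.2 mm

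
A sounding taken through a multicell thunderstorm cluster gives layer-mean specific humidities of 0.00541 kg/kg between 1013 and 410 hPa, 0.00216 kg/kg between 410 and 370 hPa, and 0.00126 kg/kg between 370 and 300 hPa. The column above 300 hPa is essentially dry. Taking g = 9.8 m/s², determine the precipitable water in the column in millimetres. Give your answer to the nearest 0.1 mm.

PW ≈ 35.1 mm

Precipitable water is the column-integrated vapour mass per unit area: PW = (1/g) Σ q̄ Δp, with q in kg/kg and Δp in Pa (1 kg/m² of water = 1 mm).
Layer 1013–410 hPa: Δp = 603 hPa = 60300 Pa, q̄ = 0.00541 kg/kg → 0.00541 × 60300 / 9.8 = 33.29 mm
Layer 410–370 hPa: Δp = 40 hPa = 4000 Pa, q̄ = 0.00216 kg/kg → 0.00216 × 4000 / 9.8 = 0.88 mm
Layer 370–300 hPa: Δp = 70 hPa = 7000 Pa, q̄ = 0.00126 kg/kg → 0.00126 × 7000 / 9.8 = 0.90 mm
PW = 33.29 + 0.88 + 0.90 = 35.07 ≈ 35.1 mm.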